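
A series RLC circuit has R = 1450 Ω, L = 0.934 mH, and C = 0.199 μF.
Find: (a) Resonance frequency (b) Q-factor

Step 1 — Resonance condition Im(Z)=0 gives ω₀ = 1/√(LC).
Step 2 — ω₀ = 1/√(0.000934·1.99e-07) = 7.335e+04 rad/s.
Step 3 — f₀ = ω₀/(2π) = 1.167e+04 Hz.
Step 4 — Series Q: Q = ω₀L/R = 7.335e+04·0.000934/1450 = 0.04725.

(a) f₀ = 1.167e+04 Hz  (b) Q = 0.04725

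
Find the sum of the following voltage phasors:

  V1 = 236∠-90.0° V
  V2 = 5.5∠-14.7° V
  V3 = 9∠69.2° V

Step 1 — Convert each phasor to rectangular form:
  V1 = 236·(cos(-90.0°) + j·sin(-90.0°)) = 0 - j236 V
  V2 = 5.5·(cos(-14.7°) + j·sin(-14.7°)) = 5.32 - j1.396 V
  V3 = 9·(cos(69.2°) + j·sin(69.2°)) = 3.196 + j8.413 V
Step 2 — Sum components: V_total = 8.516 - j229 V.
Step 3 — Convert to polar: |V_total| = 229.1 V, ∠V_total = -87.9°.

V_total = 229.1∠-87.9° V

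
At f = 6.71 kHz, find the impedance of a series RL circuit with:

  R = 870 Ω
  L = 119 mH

Step 1 — Angular frequency: ω = 2π·f = 2π·6710 = 4.216e+04 rad/s.
Step 2 — Component impedances:
  R: Z = R = 870 Ω
  L: Z = jωL = j·4.216e+04·0.119 = 0 + j5017 Ω
Step 3 — Series combination: Z_total = R + L = 870 + j5017 Ω = 5092∠80.2° Ω.

Z = 870 + j5017 Ω = 5092∠80.2° Ω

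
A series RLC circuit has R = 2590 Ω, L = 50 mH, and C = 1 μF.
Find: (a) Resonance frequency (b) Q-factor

Step 1 — Resonance condition Im(Z)=0 gives ω₀ = 1/√(LC).
Step 2 — ω₀ = 1/√(0.05·1e-06) = 4472 rad/s.
Step 3 — f₀ = ω₀/(2π) = 711.8 Hz.
Step 4 — Series Q: Q = ω₀L/R = 4472·0.05/2590 = 0.08633.

(a) f₀ = 711.8 Hz  (b) Q = 0.08633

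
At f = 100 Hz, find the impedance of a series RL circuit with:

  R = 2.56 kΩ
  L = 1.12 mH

Step 1 — Angular frequency: ω = 2π·f = 2π·100 = 628.3 rad/s.
Step 2 — Component impedances:
  R: Z = R = 2560 Ω
  L: Z = jωL = j·628.3·0.00112 = 0 + j0.7037 Ω
Step 3 — Series combination: Z_total = R + L = 2560 + j0.7037 Ω = 2560∠0.0° Ω.

Z = 2560 + j0.7037 Ω = 2560∠0.0° Ω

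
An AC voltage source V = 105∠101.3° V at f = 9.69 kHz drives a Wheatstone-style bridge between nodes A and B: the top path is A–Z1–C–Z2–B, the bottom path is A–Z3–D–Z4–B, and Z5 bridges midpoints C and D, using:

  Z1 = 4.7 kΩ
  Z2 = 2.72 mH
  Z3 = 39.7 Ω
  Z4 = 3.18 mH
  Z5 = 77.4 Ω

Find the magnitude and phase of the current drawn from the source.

Step 1 — Angular frequency: ω = 2π·f = 2π·9690 = 6.088e+04 rad/s.
Step 2 — Component impedances:
  Z1: Z = R = 4700 Ω
  Z2: Z = jωL = j·6.088e+04·0.00272 = 0 + j165.6 Ω
  Z3: Z = R = 39.7 Ω
  Z4: Z = jωL = j·6.088e+04·0.00318 = 0 + j193.6 Ω
  Z5: Z = R = 77.4 Ω
Step 3 — Bridge requires nodal analysis (the Z5 bridge couples midpoints C and D, so the two paths cannot be reduced to a simple series/parallel combination). Setting node B to ground and injecting 1 A at node A, the 3-node admittance system at A, C, D solves to V_A = Z_AB = 59.89 + j93.61 Ω = 111.1∠57.4° Ω.
Step 4 — Source phasor: V = 105∠101.3° V = -20.57 + j103 V.
Step 5 — Ohm's law: I = V / Z_total = (-20.57 + j103) / (59.89 + j93.61) = 0.6807 + j0.6553 A.
Step 6 — Convert to polar: |I| = 0.9449 A, ∠I = 43.9°.

I = 0.9449∠43.9° A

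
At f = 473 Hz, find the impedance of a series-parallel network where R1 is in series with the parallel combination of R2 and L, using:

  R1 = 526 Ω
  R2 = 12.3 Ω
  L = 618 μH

Step 1 — Angular frequency: ω = 2π·f = 2π·473 = 2972 rad/s.
Step 2 — Component impedances:
  R1: Z = R = 526 Ω
  R2: Z = R = 12.3 Ω
  L: Z = jωL = j·2972·0.000618 = 0 + j1.837 Ω
Step 3 — Parallel branch: R2 || L = 1/(1/R2 + 1/L) = 0.2683 + j1.797 Ω.
Step 4 — Series with R1: Z_total = R1 + (R2 || L) = 526.3 + j1.797 Ω = 526.3∠0.2° Ω.

Z = 526.3 + j1.797 Ω = 526.3∠0.2° Ω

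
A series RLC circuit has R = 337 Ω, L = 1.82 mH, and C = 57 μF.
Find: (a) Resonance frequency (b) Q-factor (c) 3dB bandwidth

Step 1 — Resonance: ω₀ = 1/√(LC) = 1/√(0.00182·5.7e-05) = 3105 rad/s.
Step 2 — f₀ = ω₀/(2π) = 494.1 Hz.
Step 3 — Series Q: Q = ω₀L/R = 3105·0.00182/337 = 0.01677.
Step 4 — Bandwidth: Δω = ω₀/Q = 1.852e+05 rad/s; BW = Δω/(2π) = 2.947e+04 Hz.

(a) f₀ = 494.1 Hz  (b) Q = 0.01677  (c) BW = 2.947e+04 Hz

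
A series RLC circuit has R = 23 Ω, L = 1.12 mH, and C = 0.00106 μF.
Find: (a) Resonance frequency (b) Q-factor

Step 1 — Resonance condition Im(Z)=0 gives ω₀ = 1/√(LC).
Step 2 — ω₀ = 1/√(0.00112·1.06e-09) = 9.178e+05 rad/s.
Step 3 — f₀ = ω₀/(2π) = 1.461e+05 Hz.
Step 4 — Series Q: Q = ω₀L/R = 9.178e+05·0.00112/23 = 44.69.

(a) f₀ = 1.461e+05 Hz  (b) Q = 44.69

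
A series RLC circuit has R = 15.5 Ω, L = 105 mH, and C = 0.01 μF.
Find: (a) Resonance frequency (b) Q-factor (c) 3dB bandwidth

Step 1 — Resonance: ω₀ = 1/√(LC) = 1/√(0.105·1e-08) = 3.086e+04 rad/s.
Step 2 — f₀ = ω₀/(2π) = 4912 Hz.
Step 3 — Series Q: Q = ω₀L/R = 3.086e+04·0.105/15.5 = 209.1.
Step 4 — Bandwidth: Δω = ω₀/Q = 147.6 rad/s; BW = Δω/(2π) = 23.49 Hz.

(a) f₀ = 4912 Hz  (b) Q = 209.1  (c) BW = 23.49 Hz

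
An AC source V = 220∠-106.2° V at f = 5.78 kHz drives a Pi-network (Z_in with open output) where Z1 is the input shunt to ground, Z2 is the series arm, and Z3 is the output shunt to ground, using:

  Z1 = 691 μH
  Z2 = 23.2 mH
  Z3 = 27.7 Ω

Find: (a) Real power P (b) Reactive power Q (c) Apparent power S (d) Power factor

Step 1 — Angular frequency: ω = 2π·f = 2π·5780 = 3.632e+04 rad/s.
Step 2 — Component impedances:
  Z1: Z = jωL = j·3.632e+04·0.000691 = 0 + j25.09 Ω
  Z2: Z = jωL = j·3.632e+04·0.0232 = 0 + j842.6 Ω
  Z3: Z = R = 27.7 Ω
Step 3 — With open output, the series arm Z2 and the output shunt Z3 appear in series to ground: Z2 + Z3 = 27.7 + j842.6 Ω.
Step 4 — Parallel with input shunt Z1: Z_in = Z1 || (Z2 + Z3) = 0.02315 + j24.37 Ω = 24.37∠89.9° Ω.
Step 5 — Source phasor: V = 220∠-106.2° V = -61.38 - j211.3 V.
Step 6 — Current: I = V / Z = -8.671 + j2.51 A = 9.028∠163.9° A.
Step 7 — Complex power: S = V·I* = 1.887 + j1986 VA.
Step 8 — Real power: P = Re(S) = 1.887 W.
Step 9 — Reactive power: Q = Im(S) = 1986 VAR.
Step 10 — Apparent power: |S| = 1986 VA.
Step 11 — Power factor: PF = P/|S| = 0.0009499 (lagging).

(a) P = 1.887 W  (b) Q = 1986 VAR  (c) S = 1986 VA  (d) PF = 0.0009499 (lagging)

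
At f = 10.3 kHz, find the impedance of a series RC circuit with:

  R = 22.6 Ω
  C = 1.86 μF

Step 1 — Angular frequency: ω = 2π·f = 2π·1.03e+04 = 6.472e+04 rad/s.
Step 2 — Component impedances:
  R: Z = R = 22.6 Ω
  C: Z = 1/(jωC) = -j/(ω·C) = 0 - j8.307 Ω
Step 3 — Series combination: Z_total = R + C = 22.6 - j8.307 Ω = 24.08∠-20.2° Ω.

Z = 22.6 - j8.307 Ω = 24.08∠-20.2° Ω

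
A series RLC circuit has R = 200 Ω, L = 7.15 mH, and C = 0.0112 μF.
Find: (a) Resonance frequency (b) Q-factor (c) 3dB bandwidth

Step 1 — Resonance: ω₀ = 1/√(LC) = 1/√(0.00715·1.12e-08) = 1.117e+05 rad/s.
Step 2 — f₀ = ω₀/(2π) = 1.779e+04 Hz.
Step 3 — Series Q: Q = ω₀L/R = 1.117e+05·0.00715/200 = 3.995.
Step 4 — Bandwidth: Δω = ω₀/Q = 2.797e+04 rad/s; BW = Δω/(2π) = 4452 Hz.

(a) f₀ = 1.779e+04 Hz  (b) Q = 3.995  (c) BW = 4452 Hz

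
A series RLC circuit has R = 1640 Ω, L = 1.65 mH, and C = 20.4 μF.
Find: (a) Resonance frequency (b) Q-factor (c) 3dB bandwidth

Step 1 — Resonance condition Im(Z)=0 gives ω₀ = 1/√(LC).
Step 2 — ω₀ = 1/√(0.00165·2.04e-05) = 5451 rad/s.
Step 3 — f₀ = ω₀/(2π) = 867.5 Hz.
Step 4 — Series Q: Q = ω₀L/R = 5451·0.00165/1640 = 0.005484.
Step 5 — 3dB bandwidth: Δω = ω₀/Q = 9.939e+05 rad/s; BW = Δω/(2π) = 1.582e+05 Hz.

(a) f₀ = 867.5 Hz  (b) Q = 0.005484  (c) BW = 1.582e+05 Hz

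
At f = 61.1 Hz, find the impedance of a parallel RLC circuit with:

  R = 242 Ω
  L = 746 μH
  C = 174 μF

Step 1 — Angular frequency: ω = 2π·f = 2π·61.1 = 383.9 rad/s.
Step 2 — Component impedances:
  R: Z = R = 242 Ω
  L: Z = jωL = j·383.9·0.000746 = 0 + j0.2864 Ω
  C: Z = 1/(jωC) = -j/(ω·C) = 0 - j14.97 Ω
Step 3 — Parallel combination: 1/Z_total = 1/R + 1/L + 1/C; Z_total = 0.0003523 + j0.292 Ω = 0.292∠89.9° Ω.

Z = 0.0003523 + j0.292 Ω = 0.292∠89.9° Ω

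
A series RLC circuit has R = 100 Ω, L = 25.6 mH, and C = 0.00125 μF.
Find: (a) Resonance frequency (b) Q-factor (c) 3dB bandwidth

Step 1 — Resonance condition Im(Z)=0 gives ω₀ = 1/√(LC).
Step 2 — ω₀ = 1/√(0.0256·1.25e-09) = 1.768e+05 rad/s.
Step 3 — f₀ = ω₀/(2π) = 2.813e+04 Hz.
Step 4 — Series Q: Q = ω₀L/R = 1.768e+05·0.0256/100 = 45.25.
Step 5 — 3dB bandwidth: Δω = ω₀/Q = 3906 rad/s; BW = Δω/(2π) = 621.7 Hz.

(a) f₀ = 2.813e+04 Hz  (b) Q = 45.25  (c) BW = 621.7 Hz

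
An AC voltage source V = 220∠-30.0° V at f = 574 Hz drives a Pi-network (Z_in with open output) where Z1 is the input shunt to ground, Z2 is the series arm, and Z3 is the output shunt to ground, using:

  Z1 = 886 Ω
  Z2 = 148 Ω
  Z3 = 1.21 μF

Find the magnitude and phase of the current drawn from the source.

Step 1 — Angular frequency: ω = 2π·f = 2π·574 = 3607 rad/s.
Step 2 — Component impedances:
  Z1: Z = R = 886 Ω
  Z2: Z = R = 148 Ω
  Z3: Z = 1/(jωC) = -j/(ω·C) = 0 - j229.2 Ω
Step 3 — With open output, the series arm Z2 and the output shunt Z3 appear in series to ground: Z2 + Z3 = 148 - j229.2 Ω.
Step 4 — Parallel with input shunt Z1: Z_in = Z1 || (Z2 + Z3) = 162.4 - j160.4 Ω = 228.2∠-44.6° Ω.
Step 5 — Source phasor: V = 220∠-30.0° V = 190.5 - j110 V.
Step 6 — Ohm's law: I = V / Z_total = (190.5 - j110) / (162.4 - j160.4) = 0.9327 + j0.2438 A.
Step 7 — Convert to polar: |I| = 0.964 A, ∠I = 14.6°.

I = 0.964∠14.6° A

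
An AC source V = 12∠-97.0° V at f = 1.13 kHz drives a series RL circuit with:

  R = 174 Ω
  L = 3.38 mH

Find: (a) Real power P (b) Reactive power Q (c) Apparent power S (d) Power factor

Step 1 — Angular frequency: ω = 2π·f = 2π·1130 = 7100 rad/s.
Step 2 — Component impedances:
  R: Z = R = 174 Ω
  L: Z = jωL = j·7100·0.00338 = 0 + j24 Ω
Step 3 — Series combination: Z_total = R + L = 174 + j24 Ω = 175.6∠7.9° Ω.
Step 4 — Source phasor: V = 12∠-97.0° V = -1.462 - j11.91 V.
Step 5 — Current: I = V / Z = -0.01751 - j0.06604 A = 0.06832∠-104.9° A.
Step 6 — Complex power: S = V·I* = 0.8121 + j0.112 VA.
Step 7 — Real power: P = Re(S) = 0.8121 W.
Step 8 — Reactive power: Q = Im(S) = 0.112 VAR.
Step 9 — Apparent power: |S| = 0.8198 VA.
Step 10 — Power factor: PF = P/|S| = 0.9906 (lagging).

(a) P = 0.8121 W  (b) Q = 0.112 VAR  (c) S = 0.8198 VA  (d) PF = 0.9906 (lagging)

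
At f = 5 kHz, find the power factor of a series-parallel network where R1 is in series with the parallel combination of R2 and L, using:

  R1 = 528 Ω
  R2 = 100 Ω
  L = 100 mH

Step 1 — Angular frequency: ω = 2π·f = 2π·5000 = 3.142e+04 rad/s.
Step 2 — Component impedances:
  R1: Z = R = 528 Ω
  R2: Z = R = 100 Ω
  L: Z = jωL = j·3.142e+04·0.1 = 0 + j3142 Ω
Step 3 — Parallel branch: R2 || L = 1/(1/R2 + 1/L) = 99.9 + j3.18 Ω.
Step 4 — Series with R1: Z_total = R1 + (R2 || L) = 627.9 + j3.18 Ω = 627.9∠0.3° Ω.
Step 5 — Power factor: PF = cos(φ) = Re(Z)/|Z| = 627.9/627.9 = 1.
Step 6 — Type: Im(Z) = 3.18 ⇒ lagging (phase φ = 0.3°).

PF = 1 (lagging, φ = 0.3°)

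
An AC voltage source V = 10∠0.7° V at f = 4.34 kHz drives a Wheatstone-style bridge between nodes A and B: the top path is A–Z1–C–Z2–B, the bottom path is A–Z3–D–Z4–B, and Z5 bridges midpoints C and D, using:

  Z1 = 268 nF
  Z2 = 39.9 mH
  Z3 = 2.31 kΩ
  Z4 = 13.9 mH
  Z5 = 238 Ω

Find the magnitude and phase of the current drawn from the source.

Step 1 — Angular frequency: ω = 2π·f = 2π·4340 = 2.727e+04 rad/s.
Step 2 — Component impedances:
  Z1: Z = 1/(jωC) = -j/(ω·C) = 0 - j136.8 Ω
  Z2: Z = jωL = j·2.727e+04·0.0399 = 0 + j1088 Ω
  Z3: Z = R = 2310 Ω
  Z4: Z = jωL = j·2.727e+04·0.0139 = 0 + j379 Ω
  Z5: Z = R = 238 Ω
Step 3 — Bridge requires nodal analysis (the Z5 bridge couples midpoints C and D, so the two paths cannot be reduced to a simple series/parallel combination). Setting node B to ground and injecting 1 A at node A, the 3-node admittance system at A, C, D solves to V_A = Z_AB = 120 + j179.4 Ω = 215.9∠56.2° Ω.
Step 4 — Source phasor: V = 10∠0.7° V = 9.999 + j0.1222 V.
Step 5 — Ohm's law: I = V / Z_total = (9.999 + j0.1222) / (120 + j179.4) = 0.02623 - j0.03819 A.
Step 6 — Convert to polar: |I| = 0.04633 A, ∠I = -55.5°.

I = 0.04633∠-55.5° A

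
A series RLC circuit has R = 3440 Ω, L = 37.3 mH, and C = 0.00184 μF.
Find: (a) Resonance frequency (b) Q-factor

Step 1 — Resonance condition Im(Z)=0 gives ω₀ = 1/√(LC).
Step 2 — ω₀ = 1/√(0.0373·1.84e-09) = 1.207e+05 rad/s.
Step 3 — f₀ = ω₀/(2π) = 1.921e+04 Hz.
Step 4 — Series Q: Q = ω₀L/R = 1.207e+05·0.0373/3440 = 1.309.

(a) f₀ = 1.921e+04 Hz  (b) Q = 1.309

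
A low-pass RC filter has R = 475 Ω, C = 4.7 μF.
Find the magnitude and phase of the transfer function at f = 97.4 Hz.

Step 1 — Angular frequency: ω = 2π·97.4 = 612 rad/s.
Step 2 — Transfer function: H(jω) = 1/(1 + jωRC).
Step 3 — Denominator: 1 + jωRC = 1 + j·612·475·4.7e-06 = 1 + j1.366.
Step 4 — H = 0.3488 - j0.4766.
Step 5 — Magnitude: |H| = 0.5906 (-4.6 dB); phase: φ = -53.8°.

|H| = 0.5906 (-4.6 dB), φ = -53.8°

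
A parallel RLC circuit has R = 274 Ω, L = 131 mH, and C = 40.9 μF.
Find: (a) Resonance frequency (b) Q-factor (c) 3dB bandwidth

Step 1 — Resonance: ω₀ = 1/√(LC) = 1/√(0.131·4.09e-05) = 432 rad/s.
Step 2 — f₀ = ω₀/(2π) = 68.76 Hz.
Step 3 — Parallel Q: Q = R/(ω₀L) = 274/(432·0.131) = 4.841.
Step 4 — Bandwidth: Δω = ω₀/Q = 89.23 rad/s; BW = Δω/(2π) = 14.2 Hz.

(a) f₀ = 68.76 Hz  (b) Q = 4.841  (c) BW = 14.2 Hz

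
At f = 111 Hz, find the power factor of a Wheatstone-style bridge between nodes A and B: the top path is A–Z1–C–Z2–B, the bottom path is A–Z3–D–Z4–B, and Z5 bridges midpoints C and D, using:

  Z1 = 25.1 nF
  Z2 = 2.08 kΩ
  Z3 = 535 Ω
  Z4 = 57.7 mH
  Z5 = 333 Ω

Step 1 — Angular frequency: ω = 2π·f = 2π·111 = 697.4 rad/s.
Step 2 — Component impedances:
  Z1: Z = 1/(jωC) = -j/(ω·C) = 0 - j5.712e+04 Ω
  Z2: Z = R = 2080 Ω
  Z3: Z = R = 535 Ω
  Z4: Z = jωL = j·697.4·0.0577 = 0 + j40.24 Ω
  Z5: Z = R = 333 Ω
Step 3 — Bridge requires nodal analysis (the Z5 bridge couples midpoints C and D, so the two paths cannot be reduced to a simple series/parallel combination). Setting node B to ground and injecting 1 A at node A, the 3-node admittance system at A, C, D solves to V_A = Z_AB = 535.7 + j35.22 Ω = 536.9∠3.8° Ω.
Step 4 — Power factor: PF = cos(φ) = Re(Z)/|Z| = 535.7/536.9 = 0.9978.
Step 5 — Type: Im(Z) = 35.22 ⇒ lagging (phase φ = 3.8°).

PF = 0.9978 (lagging, φ = 3.8°)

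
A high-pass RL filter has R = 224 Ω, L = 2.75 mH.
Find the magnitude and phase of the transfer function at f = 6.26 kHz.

Step 1 — Angular frequency: ω = 2π·6260 = 3.933e+04 rad/s.
Step 2 — Transfer function: H(jω) = jωL/(R + jωL).
Step 3 — Numerator jωL = j·108.2; denominator R + jωL = 224 + j108.2.
Step 4 — H = 0.1891 + j0.3916.
Step 5 — Magnitude: |H| = 0.4348 (-7.2 dB); phase: φ = 64.2°.

|H| = 0.4348 (-7.2 dB), φ = 64.2°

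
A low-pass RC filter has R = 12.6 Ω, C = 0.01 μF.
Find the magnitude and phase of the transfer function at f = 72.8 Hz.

Step 1 — Angular frequency: ω = 2π·72.8 = 457.4 rad/s.
Step 2 — Transfer function: H(jω) = 1/(1 + jωRC).
Step 3 — Denominator: 1 + jωRC = 1 + j·457.4·12.6·1e-08 = 1 + j5.763e-05.
Step 4 — H = 1 - j5.763e-05.
Step 5 — Magnitude: |H| = 1 (-0.0 dB); phase: φ = -0.0°.

|H| = 1 (-0.0 dB), φ = -0.0°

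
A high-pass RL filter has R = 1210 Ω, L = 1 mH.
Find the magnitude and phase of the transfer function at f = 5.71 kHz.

Step 1 — Angular frequency: ω = 2π·5710 = 3.588e+04 rad/s.
Step 2 — Transfer function: H(jω) = jωL/(R + jωL).
Step 3 — Numerator jωL = j·35.88; denominator R + jωL = 1210 + j35.88.
Step 4 — H = 0.0008784 + j0.02962.
Step 5 — Magnitude: |H| = 0.02964 (-30.6 dB); phase: φ = 88.3°.

|H| = 0.02964 (-30.6 dB), φ = 88.3°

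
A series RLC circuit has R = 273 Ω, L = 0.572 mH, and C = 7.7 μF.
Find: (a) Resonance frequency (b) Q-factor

Step 1 — Resonance condition Im(Z)=0 gives ω₀ = 1/√(LC).
Step 2 — ω₀ = 1/√(0.000572·7.7e-06) = 1.507e+04 rad/s.
Step 3 — f₀ = ω₀/(2π) = 2398 Hz.
Step 4 — Series Q: Q = ω₀L/R = 1.507e+04·0.000572/273 = 0.03157.

(a) f₀ = 2398 Hz  (b) Q = 0.03157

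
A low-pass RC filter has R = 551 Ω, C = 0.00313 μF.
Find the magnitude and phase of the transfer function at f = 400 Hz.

Step 1 — Angular frequency: ω = 2π·400 = 2513 rad/s.
Step 2 — Transfer function: H(jω) = 1/(1 + jωRC).
Step 3 — Denominator: 1 + jωRC = 1 + j·2513·551·3.13e-09 = 1 + j0.004334.
Step 4 — H = 1 - j0.004334.
Step 5 — Magnitude: |H| = 1 (-0.0 dB); phase: φ = -0.2°.

|H| = 1 (-0.0 dB), φ = -0.2°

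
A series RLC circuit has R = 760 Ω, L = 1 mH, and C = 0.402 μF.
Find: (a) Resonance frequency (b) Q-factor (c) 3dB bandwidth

Step 1 — Resonance: ω₀ = 1/√(LC) = 1/√(0.001·4.02e-07) = 4.988e+04 rad/s.
Step 2 — f₀ = ω₀/(2π) = 7938 Hz.
Step 3 — Series Q: Q = ω₀L/R = 4.988e+04·0.001/760 = 0.06563.
Step 4 — Bandwidth: Δω = ω₀/Q = 7.6e+05 rad/s; BW = Δω/(2π) = 1.21e+05 Hz.

(a) f₀ = 7938 Hz  (b) Q = 0.06563  (c) BW = 1.21e+05 Hz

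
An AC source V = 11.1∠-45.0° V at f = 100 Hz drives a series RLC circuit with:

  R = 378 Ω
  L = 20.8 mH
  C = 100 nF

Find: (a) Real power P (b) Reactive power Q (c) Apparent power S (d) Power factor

Step 1 — Angular frequency: ω = 2π·f = 2π·100 = 628.3 rad/s.
Step 2 — Component impedances:
  R: Z = R = 378 Ω
  L: Z = jωL = j·628.3·0.0208 = 0 + j13.07 Ω
  C: Z = 1/(jωC) = -j/(ω·C) = 0 - j1.592e+04 Ω
Step 3 — Series combination: Z_total = R + L + C = 378 - j1.59e+04 Ω = 1.591e+04∠-88.6° Ω.
Step 4 — Source phasor: V = 11.1∠-45.0° V = 7.849 - j7.849 V.
Step 5 — Current: I = V / Z = 0.000505 + j0.0004816 A = 0.0006978∠43.6° A.
Step 6 — Complex power: S = V·I* = 0.0001841 - j0.007743 VA.
Step 7 — Real power: P = Re(S) = 0.0001841 W.
Step 8 — Reactive power: Q = Im(S) = -0.007743 VAR.
Step 9 — Apparent power: |S| = 0.007746 VA.
Step 10 — Power factor: PF = P/|S| = 0.02376 (leading).

(a) P = 0.0001841 W  (b) Q = -0.007743 VAR  (c) S = 0.007746 VA  (d) PF = 0.02376 (leading)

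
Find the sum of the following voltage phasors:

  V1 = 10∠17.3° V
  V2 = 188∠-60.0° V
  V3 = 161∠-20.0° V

Step 1 — Convert each phasor to rectangular form:
  V1 = 10·(cos(17.3°) + j·sin(17.3°)) = 9.548 + j2.974 V
  V2 = 188·(cos(-60.0°) + j·sin(-60.0°)) = 94 - j162.8 V
  V3 = 161·(cos(-20.0°) + j·sin(-20.0°)) = 151.3 - j55.07 V
Step 2 — Sum components: V_total = 254.8 - j214.9 V.
Step 3 — Convert to polar: |V_total| = 333.4 V, ∠V_total = -40.1°.

V_total = 333.4∠-40.1° V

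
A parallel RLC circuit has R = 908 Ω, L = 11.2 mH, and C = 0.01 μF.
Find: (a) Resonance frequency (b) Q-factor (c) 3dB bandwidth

Step 1 — Resonance: ω₀ = 1/√(LC) = 1/√(0.0112·1e-08) = 9.449e+04 rad/s.
Step 2 — f₀ = ω₀/(2π) = 1.504e+04 Hz.
Step 3 — Parallel Q: Q = R/(ω₀L) = 908/(9.449e+04·0.0112) = 0.858.
Step 4 — Bandwidth: Δω = ω₀/Q = 1.101e+05 rad/s; BW = Δω/(2π) = 1.753e+04 Hz.

(a) f₀ = 1.504e+04 Hz  (b) Q = 0.858  (c) BW = 1.753e+04 Hz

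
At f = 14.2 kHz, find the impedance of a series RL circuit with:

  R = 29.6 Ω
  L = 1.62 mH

Step 1 — Angular frequency: ω = 2π·f = 2π·1.42e+04 = 8.922e+04 rad/s.
Step 2 — Component impedances:
  R: Z = R = 29.6 Ω
  L: Z = jωL = j·8.922e+04·0.00162 = 0 + j144.5 Ω
Step 3 — Series combination: Z_total = R + L = 29.6 + j144.5 Ω = 147.5∠78.4° Ω.

Z = 29.6 + j144.5 Ω = 147.5∠78.4° Ω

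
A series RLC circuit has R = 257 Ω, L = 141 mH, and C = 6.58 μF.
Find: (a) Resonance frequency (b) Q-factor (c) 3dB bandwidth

Step 1 — Resonance: ω₀ = 1/√(LC) = 1/√(0.141·6.58e-06) = 1038 rad/s.
Step 2 — f₀ = ω₀/(2π) = 165.2 Hz.
Step 3 — Series Q: Q = ω₀L/R = 1038·0.141/257 = 0.5696.
Step 4 — Bandwidth: Δω = ω₀/Q = 1823 rad/s; BW = Δω/(2π) = 290.1 Hz.

(a) f₀ = 165.2 Hz  (b) Q = 0.5696  (c) BW = 290.1 Hz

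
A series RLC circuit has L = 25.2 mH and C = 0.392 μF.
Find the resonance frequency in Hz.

Step 1 — Resonance condition Im(Z)=0 gives ω₀ = 1/√(LC).
Step 2 — ω₀ = 1/√(0.0252·3.92e-07) = 1.006e+04 rad/s.
Step 3 — f₀ = ω₀/(2π) = 1601 Hz.

f₀ = 1601 Hz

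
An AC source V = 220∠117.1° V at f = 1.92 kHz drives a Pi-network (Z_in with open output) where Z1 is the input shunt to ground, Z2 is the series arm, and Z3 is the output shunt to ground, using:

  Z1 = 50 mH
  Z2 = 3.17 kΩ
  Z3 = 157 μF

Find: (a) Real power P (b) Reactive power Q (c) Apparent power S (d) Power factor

Step 1 — Angular frequency: ω = 2π·f = 2π·1920 = 1.206e+04 rad/s.
Step 2 — Component impedances:
  Z1: Z = jωL = j·1.206e+04·0.05 = 0 + j603.2 Ω
  Z2: Z = R = 3170 Ω
  Z3: Z = 1/(jωC) = -j/(ω·C) = 0 - j0.528 Ω
Step 3 — With open output, the series arm Z2 and the output shunt Z3 appear in series to ground: Z2 + Z3 = 3170 - j0.528 Ω.
Step 4 — Parallel with input shunt Z1: Z_in = Z1 || (Z2 + Z3) = 110.8 + j582.1 Ω = 592.6∠79.2° Ω.
Step 5 — Source phasor: V = 220∠117.1° V = -100.2 + j195.8 V.
Step 6 — Current: I = V / Z = 0.2931 + j0.2279 A = 0.3713∠37.9° A.
Step 7 — Complex power: S = V·I* = 15.27 + j80.24 VA.
Step 8 — Real power: P = Re(S) = 15.27 W.
Step 9 — Reactive power: Q = Im(S) = 80.24 VAR.
Step 10 — Apparent power: |S| = 81.68 VA.
Step 11 — Power factor: PF = P/|S| = 0.1869 (lagging).

(a) P = 15.27 W  (b) Q = 80.24 VAR  (c) S = 81.68 VA  (d) PF = 0.1869 (lagging)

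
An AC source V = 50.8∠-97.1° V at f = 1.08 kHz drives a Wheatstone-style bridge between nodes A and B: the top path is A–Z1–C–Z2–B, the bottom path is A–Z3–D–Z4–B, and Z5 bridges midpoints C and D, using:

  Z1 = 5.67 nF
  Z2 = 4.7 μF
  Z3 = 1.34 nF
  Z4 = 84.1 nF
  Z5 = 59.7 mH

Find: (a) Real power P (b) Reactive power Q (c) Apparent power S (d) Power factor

Step 1 — Angular frequency: ω = 2π·f = 2π·1080 = 6786 rad/s.
Step 2 — Component impedances:
  Z1: Z = 1/(jωC) = -j/(ω·C) = 0 - j2.599e+04 Ω
  Z2: Z = 1/(jωC) = -j/(ω·C) = 0 - j31.35 Ω
  Z3: Z = 1/(jωC) = -j/(ω·C) = 0 - j1.1e+05 Ω
  Z4: Z = 1/(jωC) = -j/(ω·C) = 0 - j1752 Ω
  Z5: Z = jωL = j·6786·0.0597 = 0 + j405.1 Ω
Step 3 — Bridge requires nodal analysis (the Z5 bridge couples midpoints C and D, so the two paths cannot be reduced to a simple series/parallel combination). Setting node B to ground and injecting 1 A at node A, the 3-node admittance system at A, C, D solves to V_A = Z_AB = 0 - j2.104e+04 Ω = 2.104e+04∠-90.0° Ω.
Step 4 — Source phasor: V = 50.8∠-97.1° V = -6.279 - j50.41 V.
Step 5 — Current: I = V / Z = 0.002396 - j0.0002985 A = 0.002415∠-7.1° A.
Step 6 — Complex power: S = V·I* = 0 - j0.1227 VA.
Step 7 — Real power: P = Re(S) = 0 W.
Step 8 — Reactive power: Q = Im(S) = -0.1227 VAR.
Step 9 — Apparent power: |S| = 0.1227 VA.
Step 10 — Power factor: PF = P/|S| = 0 (leading).

(a) P = 0 W  (b) Q = -0.1227 VAR  (c) S = 0.1227 VA  (d) PF = 0 (leading)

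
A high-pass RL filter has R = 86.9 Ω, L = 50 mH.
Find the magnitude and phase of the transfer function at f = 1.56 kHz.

Step 1 — Angular frequency: ω = 2π·1560 = 9802 rad/s.
Step 2 — Transfer function: H(jω) = jωL/(R + jωL).
Step 3 — Numerator jωL = j·490.1; denominator R + jωL = 86.9 + j490.1.
Step 4 — H = 0.9695 + j0.1719.
Step 5 — Magnitude: |H| = 0.9846 (-0.1 dB); phase: φ = 10.1°.

|H| = 0.9846 (-0.1 dB), φ = 10.1°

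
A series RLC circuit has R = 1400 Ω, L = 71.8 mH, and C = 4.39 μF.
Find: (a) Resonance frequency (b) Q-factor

Step 1 — Resonance condition Im(Z)=0 gives ω₀ = 1/√(LC).
Step 2 — ω₀ = 1/√(0.0718·4.39e-06) = 1781 rad/s.
Step 3 — f₀ = ω₀/(2π) = 283.5 Hz.
Step 4 — Series Q: Q = ω₀L/R = 1781·0.0718/1400 = 0.09135.

(a) f₀ = 283.5 Hz  (b) Q = 0.09135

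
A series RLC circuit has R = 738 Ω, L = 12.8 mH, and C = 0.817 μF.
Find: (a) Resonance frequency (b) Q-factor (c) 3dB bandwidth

Step 1 — Resonance condition Im(Z)=0 gives ω₀ = 1/√(LC).
Step 2 — ω₀ = 1/√(0.0128·8.17e-07) = 9779 rad/s.
Step 3 — f₀ = ω₀/(2π) = 1556 Hz.
Step 4 — Series Q: Q = ω₀L/R = 9779·0.0128/738 = 0.1696.
Step 5 — 3dB bandwidth: Δω = ω₀/Q = 5.766e+04 rad/s; BW = Δω/(2π) = 9176 Hz.

(a) f₀ = 1556 Hz  (b) Q = 0.1696  (c) BW = 9176 Hz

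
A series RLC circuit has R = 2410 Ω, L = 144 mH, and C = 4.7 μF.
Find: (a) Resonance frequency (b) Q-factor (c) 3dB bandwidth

Step 1 — Resonance condition Im(Z)=0 gives ω₀ = 1/√(LC).
Step 2 — ω₀ = 1/√(0.144·4.7e-06) = 1216 rad/s.
Step 3 — f₀ = ω₀/(2π) = 193.5 Hz.
Step 4 — Series Q: Q = ω₀L/R = 1216·0.144/2410 = 0.07263.
Step 5 — 3dB bandwidth: Δω = ω₀/Q = 1.674e+04 rad/s; BW = Δω/(2π) = 2664 Hz.

(a) f₀ = 193.5 Hz  (b) Q = 0.07263  (c) BW = 2664 Hz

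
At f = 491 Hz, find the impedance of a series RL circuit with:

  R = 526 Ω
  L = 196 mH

Step 1 — Angular frequency: ω = 2π·f = 2π·491 = 3085 rad/s.
Step 2 — Component impedances:
  R: Z = R = 526 Ω
  L: Z = jωL = j·3085·0.196 = 0 + j604.7 Ω
Step 3 — Series combination: Z_total = R + L = 526 + j604.7 Ω = 801.4∠49.0° Ω.

Z = 526 + j604.7 Ω = 801.4∠49.0° Ω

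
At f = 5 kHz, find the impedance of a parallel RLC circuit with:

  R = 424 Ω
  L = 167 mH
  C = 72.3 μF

Step 1 — Angular frequency: ω = 2π·f = 2π·5000 = 3.142e+04 rad/s.
Step 2 — Component impedances:
  R: Z = R = 424 Ω
  L: Z = jωL = j·3.142e+04·0.167 = 0 + j5246 Ω
  C: Z = 1/(jωC) = -j/(ω·C) = 0 - j0.4403 Ω
Step 3 — Parallel combination: 1/Z_total = 1/R + 1/L + 1/C; Z_total = 0.0004572 - j0.4403 Ω = 0.4403∠-89.9° Ω.

Z = 0.0004572 - j0.4403 Ω = 0.4403∠-89.9° Ω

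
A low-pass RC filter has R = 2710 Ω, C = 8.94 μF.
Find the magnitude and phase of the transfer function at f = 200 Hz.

Step 1 — Angular frequency: ω = 2π·200 = 1257 rad/s.
Step 2 — Transfer function: H(jω) = 1/(1 + jωRC).
Step 3 — Denominator: 1 + jωRC = 1 + j·1257·2710·8.94e-06 = 1 + j30.45.
Step 4 — H = 0.001078 - j0.03281.
Step 5 — Magnitude: |H| = 0.03283 (-29.7 dB); phase: φ = -88.1°.

|H| = 0.03283 (-29.7 dB), φ = -88.1°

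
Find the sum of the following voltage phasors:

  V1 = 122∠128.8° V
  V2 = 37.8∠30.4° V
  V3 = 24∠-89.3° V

Step 1 — Convert each phasor to rectangular form:
  V1 = 122·(cos(128.8°) + j·sin(128.8°)) = -76.45 + j95.08 V
  V2 = 37.8·(cos(30.4°) + j·sin(30.4°)) = 32.6 + j19.13 V
  V3 = 24·(cos(-89.3°) + j·sin(-89.3°)) = 0.2932 - j24 V
Step 2 — Sum components: V_total = -43.55 + j90.21 V.
Step 3 — Convert to polar: |V_total| = 100.2 V, ∠V_total = 115.8°.

V_total = 100.2∠115.8° V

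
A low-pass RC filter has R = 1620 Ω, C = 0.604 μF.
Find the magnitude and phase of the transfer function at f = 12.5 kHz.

Step 1 — Angular frequency: ω = 2π·1.25e+04 = 7.854e+04 rad/s.
Step 2 — Transfer function: H(jω) = 1/(1 + jωRC).
Step 3 — Denominator: 1 + jωRC = 1 + j·7.854e+04·1620·6.04e-07 = 1 + j76.85.
Step 4 — H = 0.0001693 - j0.01301.
Step 5 — Magnitude: |H| = 0.01301 (-37.7 dB); phase: φ = -89.3°.

|H| = 0.01301 (-37.7 dB), φ = -89.3°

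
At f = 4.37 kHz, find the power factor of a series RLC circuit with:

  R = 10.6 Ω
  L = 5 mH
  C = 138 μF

Step 1 — Angular frequency: ω = 2π·f = 2π·4370 = 2.746e+04 rad/s.
Step 2 — Component impedances:
  R: Z = R = 10.6 Ω
  L: Z = jωL = j·2.746e+04·0.005 = 0 + j137.3 Ω
  C: Z = 1/(jωC) = -j/(ω·C) = 0 - j0.2639 Ω
Step 3 — Series combination: Z_total = R + L + C = 10.6 + j137 Ω = 137.4∠85.6° Ω.
Step 4 — Power factor: PF = cos(φ) = Re(Z)/|Z| = 10.6/137.43 = 0.07713.
Step 5 — Type: Im(Z) = 137 ⇒ lagging (phase φ = 85.6°).

PF = 0.07713 (lagging, φ = 85.6°)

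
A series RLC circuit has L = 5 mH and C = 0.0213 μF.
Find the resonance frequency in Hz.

Step 1 — Resonance condition Im(Z)=0 gives ω₀ = 1/√(LC).
Step 2 — ω₀ = 1/√(0.005·2.13e-08) = 9.69e+04 rad/s.
Step 3 — f₀ = ω₀/(2π) = 1.542e+04 Hz.

f₀ = 1.542e+04 Hz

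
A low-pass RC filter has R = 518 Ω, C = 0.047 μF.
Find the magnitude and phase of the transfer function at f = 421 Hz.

Step 1 — Angular frequency: ω = 2π·421 = 2645 rad/s.
Step 2 — Transfer function: H(jω) = 1/(1 + jωRC).
Step 3 — Denominator: 1 + jωRC = 1 + j·2645·518·4.7e-08 = 1 + j0.0644.
Step 4 — H = 0.9959 - j0.06413.
Step 5 — Magnitude: |H| = 0.9979 (-0.0 dB); phase: φ = -3.7°.

|H| = 0.9979 (-0.0 dB), φ = -3.7°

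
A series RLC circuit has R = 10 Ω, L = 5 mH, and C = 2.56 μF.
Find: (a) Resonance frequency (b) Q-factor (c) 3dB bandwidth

Step 1 — Resonance: ω₀ = 1/√(LC) = 1/√(0.005·2.56e-06) = 8839 rad/s.
Step 2 — f₀ = ω₀/(2π) = 1407 Hz.
Step 3 — Series Q: Q = ω₀L/R = 8839·0.005/10 = 4.419.
Step 4 — Bandwidth: Δω = ω₀/Q = 2000 rad/s; BW = Δω/(2π) = 318.3 Hz.

(a) f₀ = 1407 Hz  (b) Q = 4.419  (c) BW = 318.3 Hz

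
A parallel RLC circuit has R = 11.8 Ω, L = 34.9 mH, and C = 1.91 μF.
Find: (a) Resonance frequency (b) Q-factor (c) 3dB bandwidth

Step 1 — Resonance: ω₀ = 1/√(LC) = 1/√(0.0349·1.91e-06) = 3873 rad/s.
Step 2 — f₀ = ω₀/(2π) = 616.4 Hz.
Step 3 — Parallel Q: Q = R/(ω₀L) = 11.8/(3873·0.0349) = 0.08729.
Step 4 — Bandwidth: Δω = ω₀/Q = 4.437e+04 rad/s; BW = Δω/(2π) = 7062 Hz.

(a) f₀ = 616.4 Hz  (b) Q = 0.08729  (c) BW = 7062 Hz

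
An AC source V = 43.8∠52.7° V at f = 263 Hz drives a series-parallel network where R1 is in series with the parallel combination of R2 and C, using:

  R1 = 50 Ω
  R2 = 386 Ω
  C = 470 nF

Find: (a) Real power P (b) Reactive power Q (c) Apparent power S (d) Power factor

Step 1 — Angular frequency: ω = 2π·f = 2π·263 = 1652 rad/s.
Step 2 — Component impedances:
  R1: Z = R = 50 Ω
  R2: Z = R = 386 Ω
  C: Z = 1/(jωC) = -j/(ω·C) = 0 - j1288 Ω
Step 3 — Parallel branch: R2 || C = 1/(1/R2 + 1/C) = 354.2 - j106.2 Ω.
Step 4 — Series with R1: Z_total = R1 + (R2 || C) = 404.2 - j106.2 Ω = 417.9∠-14.7° Ω.
Step 5 — Source phasor: V = 43.8∠52.7° V = 26.54 + j34.84 V.
Step 6 — Current: I = V / Z = 0.04025 + j0.09678 A = 0.1048∠67.4° A.
Step 7 — Complex power: S = V·I* = 4.44 - j1.166 VA.
Step 8 — Real power: P = Re(S) = 4.44 W.
Step 9 — Reactive power: Q = Im(S) = -1.166 VAR.
Step 10 — Apparent power: |S| = 4.591 VA.
Step 11 — Power factor: PF = P/|S| = 0.9672 (leading).

(a) P = 4.44 W  (b) Q = -1.166 VAR  (c) S = 4.591 VA  (d) PF = 0.9672 (leading)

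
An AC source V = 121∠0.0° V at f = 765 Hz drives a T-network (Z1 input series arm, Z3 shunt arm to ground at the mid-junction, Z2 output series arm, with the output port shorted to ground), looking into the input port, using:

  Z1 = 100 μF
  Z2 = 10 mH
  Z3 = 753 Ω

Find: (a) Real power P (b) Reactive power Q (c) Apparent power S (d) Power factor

Step 1 — Angular frequency: ω = 2π·f = 2π·765 = 4807 rad/s.
Step 2 — Component impedances:
  Z1: Z = 1/(jωC) = -j/(ω·C) = 0 - j2.08 Ω
  Z2: Z = jωL = j·4807·0.01 = 0 + j48.07 Ω
  Z3: Z = R = 753 Ω
Step 3 — With the output port shorted to ground, the output series arm Z2 runs from the junction to ground; the shunt arm Z3 also runs from the junction to ground. They appear in parallel: Z3 || Z2 = 3.056 + j47.87 Ω.
Step 4 — Series with input arm Z1: Z_in = Z1 + (Z3 || Z2) = 3.056 + j45.79 Ω = 45.89∠86.2° Ω.
Step 5 — Source phasor: V = 121∠0.0° V = 121 V.
Step 6 — Current: I = V / Z = 0.1756 - j2.631 A = 2.637∠-86.2° A.
Step 7 — Complex power: S = V·I* = 21.24 + j318.3 VA.
Step 8 — Real power: P = Re(S) = 21.24 W.
Step 9 — Reactive power: Q = Im(S) = 318.3 VAR.
Step 10 — Apparent power: |S| = 319 VA.
Step 11 — Power factor: PF = P/|S| = 0.06659 (lagging).

(a) P = 21.24 W  (b) Q = 318.3 VAR  (c) S = 319 VA  (d) PF = 0.06659 (lagging)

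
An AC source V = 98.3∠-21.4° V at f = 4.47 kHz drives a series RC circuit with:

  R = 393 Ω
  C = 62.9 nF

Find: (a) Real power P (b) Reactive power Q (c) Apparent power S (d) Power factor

Step 1 — Angular frequency: ω = 2π·f = 2π·4470 = 2.809e+04 rad/s.
Step 2 — Component impedances:
  R: Z = R = 393 Ω
  C: Z = 1/(jωC) = -j/(ω·C) = 0 - j566.1 Ω
Step 3 — Series combination: Z_total = R + C = 393 - j566.1 Ω = 689.1∠-55.2° Ω.
Step 4 — Source phasor: V = 98.3∠-21.4° V = 91.52 - j35.87 V.
Step 5 — Current: I = V / Z = 0.1185 + j0.07941 A = 0.1426∠33.8° A.
Step 6 — Complex power: S = V·I* = 7.997 - j11.52 VA.
Step 7 — Real power: P = Re(S) = 7.997 W.
Step 8 — Reactive power: Q = Im(S) = -11.52 VAR.
Step 9 — Apparent power: |S| = 14.02 VA.
Step 10 — Power factor: PF = P/|S| = 0.5703 (leading).

(a) P = 7.997 W  (b) Q = -11.52 VAR  (c) S = 14.02 VA  (d) PF = 0.5703 (leading)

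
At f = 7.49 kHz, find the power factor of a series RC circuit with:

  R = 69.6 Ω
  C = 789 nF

Step 1 — Angular frequency: ω = 2π·f = 2π·7490 = 4.706e+04 rad/s.
Step 2 — Component impedances:
  R: Z = R = 69.6 Ω
  C: Z = 1/(jωC) = -j/(ω·C) = 0 - j26.93 Ω
Step 3 — Series combination: Z_total = R + C = 69.6 - j26.93 Ω = 74.63∠-21.2° Ω.
Step 4 — Power factor: PF = cos(φ) = Re(Z)/|Z| = 69.6/74.63 = 0.9326.
Step 5 — Type: Im(Z) = -26.93 ⇒ leading (phase φ = -21.2°).

PF = 0.9326 (leading, φ = -21.2°)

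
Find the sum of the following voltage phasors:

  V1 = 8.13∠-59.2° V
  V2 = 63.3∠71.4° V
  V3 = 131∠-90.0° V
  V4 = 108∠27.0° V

Step 1 — Convert each phasor to rectangular form:
  V1 = 8.13·(cos(-59.2°) + j·sin(-59.2°)) = 4.163 - j6.983 V
  V2 = 63.3·(cos(71.4°) + j·sin(71.4°)) = 20.19 + j59.99 V
  V3 = 131·(cos(-90.0°) + j·sin(-90.0°)) = 0 - j131 V
  V4 = 108·(cos(27.0°) + j·sin(27.0°)) = 96.23 + j49.03 V
Step 2 — Sum components: V_total = 120.6 - j28.96 V.
Step 3 — Convert to polar: |V_total| = 124 V, ∠V_total = -13.5°.

V_total = 124∠-13.5° V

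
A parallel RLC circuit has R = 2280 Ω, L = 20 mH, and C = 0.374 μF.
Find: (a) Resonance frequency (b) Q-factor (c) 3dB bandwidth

Step 1 — Resonance: ω₀ = 1/√(LC) = 1/√(0.02·3.74e-07) = 1.156e+04 rad/s.
Step 2 — f₀ = ω₀/(2π) = 1840 Hz.
Step 3 — Parallel Q: Q = R/(ω₀L) = 2280/(1.156e+04·0.02) = 9.86.
Step 4 — Bandwidth: Δω = ω₀/Q = 1173 rad/s; BW = Δω/(2π) = 186.6 Hz.

(a) f₀ = 1840 Hz  (b) Q = 9.86  (c) BW = 186.6 Hz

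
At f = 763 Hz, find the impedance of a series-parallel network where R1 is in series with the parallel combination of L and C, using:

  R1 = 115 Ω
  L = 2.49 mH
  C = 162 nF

Step 1 — Angular frequency: ω = 2π·f = 2π·763 = 4794 rad/s.
Step 2 — Component impedances:
  R1: Z = R = 115 Ω
  L: Z = jωL = j·4794·0.00249 = 0 + j11.94 Ω
  C: Z = 1/(jωC) = -j/(ω·C) = 0 - j1288 Ω
Step 3 — Parallel branch: L || C = 1/(1/L + 1/C) = 0 + j12.05 Ω.
Step 4 — Series with R1: Z_total = R1 + (L || C) = 115 + j12.05 Ω = 115.6∠6.0° Ω.

Z = 115 + j12.05 Ω = 115.6∠6.0° Ω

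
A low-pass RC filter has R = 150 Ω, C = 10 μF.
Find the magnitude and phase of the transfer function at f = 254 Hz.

Step 1 — Angular frequency: ω = 2π·254 = 1596 rad/s.
Step 2 — Transfer function: H(jω) = 1/(1 + jωRC).
Step 3 — Denominator: 1 + jωRC = 1 + j·1596·150·1e-05 = 1 + j2.394.
Step 4 — H = 0.1486 - j0.3557.
Step 5 — Magnitude: |H| = 0.3855 (-8.3 dB); phase: φ = -67.3°.

|H| = 0.3855 (-8.3 dB), φ = -67.3°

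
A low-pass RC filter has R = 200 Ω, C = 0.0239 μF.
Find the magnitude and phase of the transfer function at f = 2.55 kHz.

Step 1 — Angular frequency: ω = 2π·2550 = 1.602e+04 rad/s.
Step 2 — Transfer function: H(jω) = 1/(1 + jωRC).
Step 3 — Denominator: 1 + jωRC = 1 + j·1.602e+04·200·2.39e-08 = 1 + j0.07659.
Step 4 — H = 0.9942 - j0.07614.
Step 5 — Magnitude: |H| = 0.9971 (-0.0 dB); phase: φ = -4.4°.

|H| = 0.9971 (-0.0 dB), φ = -4.4°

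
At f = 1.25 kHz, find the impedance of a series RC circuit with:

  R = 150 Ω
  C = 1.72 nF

Step 1 — Angular frequency: ω = 2π·f = 2π·1250 = 7854 rad/s.
Step 2 — Component impedances:
  R: Z = R = 150 Ω
  C: Z = 1/(jωC) = -j/(ω·C) = 0 - j7.403e+04 Ω
Step 3 — Series combination: Z_total = R + C = 150 - j7.403e+04 Ω = 7.403e+04∠-89.9° Ω.

Z = 150 - j7.403e+04 Ω = 7.403e+04∠-89.9° Ω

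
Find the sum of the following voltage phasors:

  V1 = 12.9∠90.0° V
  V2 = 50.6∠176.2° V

Step 1 — Convert each phasor to rectangular form:
  V1 = 12.9·(cos(90.0°) + j·sin(90.0°)) = 0 + j12.9 V
  V2 = 50.6·(cos(176.2°) + j·sin(176.2°)) = -50.49 + j3.353 V
Step 2 — Sum components: V_total = -50.49 + j16.25 V.
Step 3 — Convert to polar: |V_total| = 53.04 V, ∠V_total = 162.2°.

V_total = 53.04∠162.2° V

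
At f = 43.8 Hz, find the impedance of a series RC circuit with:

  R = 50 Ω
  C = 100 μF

Step 1 — Angular frequency: ω = 2π·f = 2π·43.8 = 275.2 rad/s.
Step 2 — Component impedances:
  R: Z = R = 50 Ω
  C: Z = 1/(jωC) = -j/(ω·C) = 0 - j36.34 Ω
Step 3 — Series combination: Z_total = R + C = 50 - j36.34 Ω = 61.81∠-36.0° Ω.

Z = 50 - j36.34 Ω = 61.81∠-36.0° Ω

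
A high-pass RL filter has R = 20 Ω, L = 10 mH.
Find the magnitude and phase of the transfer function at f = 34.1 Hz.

Step 1 — Angular frequency: ω = 2π·34.1 = 214.3 rad/s.
Step 2 — Transfer function: H(jω) = jωL/(R + jωL).
Step 3 — Numerator jωL = j·2.143; denominator R + jωL = 20 + j2.143.
Step 4 — H = 0.01135 + j0.1059.
Step 5 — Magnitude: |H| = 0.1065 (-19.5 dB); phase: φ = 83.9°.

|H| = 0.1065 (-19.5 dB), φ = 83.9°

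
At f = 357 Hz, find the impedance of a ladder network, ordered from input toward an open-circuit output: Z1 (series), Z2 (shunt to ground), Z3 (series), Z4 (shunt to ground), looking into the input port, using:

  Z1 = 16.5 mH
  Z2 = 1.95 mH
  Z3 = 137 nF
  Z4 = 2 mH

Step 1 — Angular frequency: ω = 2π·f = 2π·357 = 2243 rad/s.
Step 2 — Component impedances:
  Z1: Z = jωL = j·2243·0.0165 = 0 + j37.01 Ω
  Z2: Z = jωL = j·2243·0.00195 = 0 + j4.374 Ω
  Z3: Z = 1/(jωC) = -j/(ω·C) = 0 - j3254 Ω
  Z4: Z = jωL = j·2243·0.002 = 0 + j4.486 Ω
Step 3 — Ladder network (open output): work backward from the far end, alternating series and parallel combinations. Z_in = 0 + j41.39 Ω = 41.39∠90.0° Ω.

Z = 0 + j41.39 Ω = 41.39∠90.0° Ω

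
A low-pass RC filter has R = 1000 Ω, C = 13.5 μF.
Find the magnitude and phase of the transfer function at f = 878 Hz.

Step 1 — Angular frequency: ω = 2π·878 = 5517 rad/s.
Step 2 — Transfer function: H(jω) = 1/(1 + jωRC).
Step 3 — Denominator: 1 + jωRC = 1 + j·5517·1000·1.35e-05 = 1 + j74.47.
Step 4 — H = 0.0001803 - j0.01342.
Step 5 — Magnitude: |H| = 0.01343 (-37.4 dB); phase: φ = -89.2°.

|H| = 0.01343 (-37.4 dB), φ = -89.2°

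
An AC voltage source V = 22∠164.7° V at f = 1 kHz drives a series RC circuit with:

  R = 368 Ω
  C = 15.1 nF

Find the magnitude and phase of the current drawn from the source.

Step 1 — Angular frequency: ω = 2π·f = 2π·1000 = 6283 rad/s.
Step 2 — Component impedances:
  R: Z = R = 368 Ω
  C: Z = 1/(jωC) = -j/(ω·C) = 0 - j1.054e+04 Ω
Step 3 — Series combination: Z_total = R + C = 368 - j1.054e+04 Ω = 1.055e+04∠-88.0° Ω.
Step 4 — Source phasor: V = 22∠164.7° V = -21.22 + j5.805 V.
Step 5 — Ohm's law: I = V / Z_total = (-21.22 + j5.805) / (368 - j1.054e+04) = -0.0006203 - j0.001992 A.
Step 6 — Convert to polar: |I| = 0.002086 A, ∠I = -107.3°.

I = 0.002086∠-107.3° A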